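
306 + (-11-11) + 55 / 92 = 26183/92 = 284.60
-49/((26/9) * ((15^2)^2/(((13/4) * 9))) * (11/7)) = -343/55000 = -0.01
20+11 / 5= 111/5 = 22.20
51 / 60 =17/20 = 0.85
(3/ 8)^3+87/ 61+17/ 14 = 2.69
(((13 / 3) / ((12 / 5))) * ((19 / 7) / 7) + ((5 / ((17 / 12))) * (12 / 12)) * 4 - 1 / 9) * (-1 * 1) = -441023/29988 = -14.71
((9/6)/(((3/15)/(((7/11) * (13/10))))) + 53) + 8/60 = 39163/660 = 59.34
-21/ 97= -0.22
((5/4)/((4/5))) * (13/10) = 65/32 = 2.03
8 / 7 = 1.14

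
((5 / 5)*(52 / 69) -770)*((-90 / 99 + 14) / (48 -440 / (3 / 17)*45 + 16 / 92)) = 636936/7093603 = 0.09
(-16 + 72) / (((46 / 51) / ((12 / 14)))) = 1224/23 = 53.22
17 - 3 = 14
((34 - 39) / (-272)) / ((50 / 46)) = 23/1360 = 0.02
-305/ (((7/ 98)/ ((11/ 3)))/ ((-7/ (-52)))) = -164395/78 = -2107.63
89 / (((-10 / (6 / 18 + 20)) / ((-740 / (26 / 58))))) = 11650634/39 = 298734.21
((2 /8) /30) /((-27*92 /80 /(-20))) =10/1863 = 0.01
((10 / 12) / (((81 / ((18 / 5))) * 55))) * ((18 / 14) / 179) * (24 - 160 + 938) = 802/206745 = 0.00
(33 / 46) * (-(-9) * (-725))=-215325/46 = -4680.98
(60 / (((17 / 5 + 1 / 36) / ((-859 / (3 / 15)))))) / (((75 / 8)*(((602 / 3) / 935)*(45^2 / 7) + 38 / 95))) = -578278800/4505951 = -128.34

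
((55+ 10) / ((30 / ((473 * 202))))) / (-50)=-621049/150 = -4140.33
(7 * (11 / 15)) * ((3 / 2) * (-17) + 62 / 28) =-1793/15 = -119.53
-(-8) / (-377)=-0.02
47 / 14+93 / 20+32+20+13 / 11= 61.19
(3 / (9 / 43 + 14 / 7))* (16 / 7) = 2064/665 = 3.10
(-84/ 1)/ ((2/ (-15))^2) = -4725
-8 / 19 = -0.42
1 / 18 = 0.06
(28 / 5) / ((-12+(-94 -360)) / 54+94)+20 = 231256/11525 = 20.07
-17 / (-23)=17/23 = 0.74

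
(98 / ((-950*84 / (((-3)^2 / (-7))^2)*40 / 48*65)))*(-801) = 0.03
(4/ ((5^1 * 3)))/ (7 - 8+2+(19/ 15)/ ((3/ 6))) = 4/53 = 0.08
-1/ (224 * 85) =-1/19040 = 0.00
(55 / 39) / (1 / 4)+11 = 649/39 = 16.64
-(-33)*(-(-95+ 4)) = 3003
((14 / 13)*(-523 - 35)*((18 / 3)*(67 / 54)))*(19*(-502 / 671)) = 554691928/8723 = 63589.58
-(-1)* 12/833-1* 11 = -9151/833 = -10.99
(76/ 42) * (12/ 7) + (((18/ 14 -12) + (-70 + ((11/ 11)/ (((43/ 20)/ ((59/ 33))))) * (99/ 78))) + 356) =7654229/27391 = 279.44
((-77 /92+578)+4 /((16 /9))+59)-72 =26055/46 = 566.41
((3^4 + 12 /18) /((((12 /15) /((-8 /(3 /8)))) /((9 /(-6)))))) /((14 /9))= 2100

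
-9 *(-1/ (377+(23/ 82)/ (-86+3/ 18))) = 190035/7960286 = 0.02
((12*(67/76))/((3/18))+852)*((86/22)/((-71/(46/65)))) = -2646564/74195 = -35.67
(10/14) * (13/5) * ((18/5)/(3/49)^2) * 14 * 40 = 998816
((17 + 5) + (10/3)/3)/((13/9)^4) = 11664/2197 = 5.31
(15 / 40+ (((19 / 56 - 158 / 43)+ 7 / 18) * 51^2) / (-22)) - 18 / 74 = 683017001/1960112 = 348.46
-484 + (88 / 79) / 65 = -2485252/5135 = -483.98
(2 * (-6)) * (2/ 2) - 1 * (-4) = -8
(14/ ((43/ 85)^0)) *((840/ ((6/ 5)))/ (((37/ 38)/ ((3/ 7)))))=159600/37 = 4313.51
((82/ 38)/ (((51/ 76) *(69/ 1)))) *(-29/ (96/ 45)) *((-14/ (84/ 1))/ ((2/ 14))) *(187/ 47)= 2.94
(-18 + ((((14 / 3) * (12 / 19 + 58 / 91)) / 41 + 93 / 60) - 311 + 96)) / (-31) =140545889/18836220 = 7.46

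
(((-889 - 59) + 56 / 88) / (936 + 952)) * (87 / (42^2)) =-302209/12211584 = -0.02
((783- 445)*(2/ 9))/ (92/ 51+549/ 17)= 11492/5217 = 2.20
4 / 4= 1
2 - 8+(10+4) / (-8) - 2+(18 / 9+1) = -27/4 = -6.75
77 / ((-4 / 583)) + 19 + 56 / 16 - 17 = -44869/4 = -11217.25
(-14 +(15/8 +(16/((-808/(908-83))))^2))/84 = 20790503/6855072 = 3.03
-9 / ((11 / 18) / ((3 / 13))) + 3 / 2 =-543/286 = -1.90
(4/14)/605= 2/4235 = 0.00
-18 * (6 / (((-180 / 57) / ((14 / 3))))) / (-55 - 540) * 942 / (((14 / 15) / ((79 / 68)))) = -6362739/20230 = -314.52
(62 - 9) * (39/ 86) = 2067/86 = 24.03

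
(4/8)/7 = 1/14 = 0.07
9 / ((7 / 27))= 243/7 = 34.71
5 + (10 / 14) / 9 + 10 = 950/63 = 15.08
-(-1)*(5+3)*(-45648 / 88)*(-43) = 1962864/11 = 178442.18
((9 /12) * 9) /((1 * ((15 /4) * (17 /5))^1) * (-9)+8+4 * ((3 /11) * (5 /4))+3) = -297/4505 = -0.07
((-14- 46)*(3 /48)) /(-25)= 3/20 = 0.15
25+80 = 105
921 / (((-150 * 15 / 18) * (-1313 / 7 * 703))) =6447/115379875 = 0.00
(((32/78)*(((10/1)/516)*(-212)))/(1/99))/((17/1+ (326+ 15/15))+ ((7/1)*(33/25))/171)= -132924000/274064843 = -0.49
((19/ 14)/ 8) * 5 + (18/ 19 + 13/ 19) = 5277/2128 = 2.48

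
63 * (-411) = -25893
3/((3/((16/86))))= 8/43 = 0.19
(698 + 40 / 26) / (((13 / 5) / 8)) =363760/169 = 2152.43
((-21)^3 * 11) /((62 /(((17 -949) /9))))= 5274654/31 = 170150.13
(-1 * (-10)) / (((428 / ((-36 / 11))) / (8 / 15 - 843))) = 75822/1177 = 64.42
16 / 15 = 1.07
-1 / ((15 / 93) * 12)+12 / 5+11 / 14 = 1121/420 = 2.67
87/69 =29/23 = 1.26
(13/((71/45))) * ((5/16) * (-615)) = -1798875/1136 = -1583.52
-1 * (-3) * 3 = 9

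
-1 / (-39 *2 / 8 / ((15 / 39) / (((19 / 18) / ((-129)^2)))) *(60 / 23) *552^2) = 1849/2363296 = 0.00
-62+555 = 493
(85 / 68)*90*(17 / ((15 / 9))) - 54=2187/2 = 1093.50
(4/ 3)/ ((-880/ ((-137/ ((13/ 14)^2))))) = 0.24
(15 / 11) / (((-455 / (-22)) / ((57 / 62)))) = 171/2821 = 0.06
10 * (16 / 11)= 160/11 = 14.55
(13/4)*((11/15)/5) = 143/300 = 0.48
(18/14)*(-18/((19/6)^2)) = -5832/2527 = -2.31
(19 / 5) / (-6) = -19/30 = -0.63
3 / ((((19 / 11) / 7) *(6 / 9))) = 693/38 = 18.24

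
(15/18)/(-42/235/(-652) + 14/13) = 2489825/3218439 = 0.77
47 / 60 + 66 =4007/60 = 66.78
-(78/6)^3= -2197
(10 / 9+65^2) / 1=38035/9 = 4226.11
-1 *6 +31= 25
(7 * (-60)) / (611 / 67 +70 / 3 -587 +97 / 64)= 5402880/7114199 = 0.76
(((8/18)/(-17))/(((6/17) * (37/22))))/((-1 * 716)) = 11/178821 = 0.00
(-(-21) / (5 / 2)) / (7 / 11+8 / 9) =4158/755 = 5.51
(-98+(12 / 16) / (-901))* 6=-1059585/1802 = -588.00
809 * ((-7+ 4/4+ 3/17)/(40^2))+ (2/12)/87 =-20890151/7099200 = -2.94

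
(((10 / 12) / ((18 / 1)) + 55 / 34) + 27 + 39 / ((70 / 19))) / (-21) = -2522183/1349460 = -1.87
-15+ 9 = -6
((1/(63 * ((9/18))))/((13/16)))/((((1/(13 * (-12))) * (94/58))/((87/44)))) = -26912/3619 = -7.44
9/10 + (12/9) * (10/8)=77/30 = 2.57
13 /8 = 1.62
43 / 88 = 0.49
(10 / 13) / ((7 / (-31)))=-310/91 = -3.41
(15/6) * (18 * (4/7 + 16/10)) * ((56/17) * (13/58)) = 35568/493 = 72.15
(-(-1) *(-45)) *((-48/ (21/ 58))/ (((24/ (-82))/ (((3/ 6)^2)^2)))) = -17835/14 = -1273.93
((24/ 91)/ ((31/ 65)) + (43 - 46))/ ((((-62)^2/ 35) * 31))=-2655/3694084 = 0.00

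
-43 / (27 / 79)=-3397/27 = -125.81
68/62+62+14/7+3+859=28740/31 = 927.10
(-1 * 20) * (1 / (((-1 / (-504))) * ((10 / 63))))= -63504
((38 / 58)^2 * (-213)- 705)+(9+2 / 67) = -44367661/56347 = -787.40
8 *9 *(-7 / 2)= -252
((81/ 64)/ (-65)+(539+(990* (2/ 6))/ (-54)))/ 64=19950631/2396160 = 8.33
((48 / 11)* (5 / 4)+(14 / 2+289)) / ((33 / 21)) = 23212/121 = 191.83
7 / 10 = 0.70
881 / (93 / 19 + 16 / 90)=753255/4337 = 173.68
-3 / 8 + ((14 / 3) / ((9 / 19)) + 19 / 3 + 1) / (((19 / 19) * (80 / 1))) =-173/1080 = -0.16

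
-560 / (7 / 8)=-640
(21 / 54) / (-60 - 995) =-7/18990 = 0.00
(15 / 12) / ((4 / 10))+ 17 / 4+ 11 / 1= 147/8 = 18.38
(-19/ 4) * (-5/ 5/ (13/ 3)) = 57/52 = 1.10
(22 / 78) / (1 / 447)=1639/13 = 126.08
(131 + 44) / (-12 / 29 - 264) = -5075/7668 = -0.66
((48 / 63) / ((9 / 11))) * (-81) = -528/7 = -75.43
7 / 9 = 0.78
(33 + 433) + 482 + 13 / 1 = 961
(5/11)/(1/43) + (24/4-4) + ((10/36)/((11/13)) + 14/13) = 22.95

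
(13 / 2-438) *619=-534197/2 = -267098.50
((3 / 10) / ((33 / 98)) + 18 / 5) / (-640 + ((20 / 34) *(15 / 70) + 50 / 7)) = -29393/4141225 = -0.01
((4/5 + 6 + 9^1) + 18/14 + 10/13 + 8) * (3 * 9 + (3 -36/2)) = 141168/455 = 310.26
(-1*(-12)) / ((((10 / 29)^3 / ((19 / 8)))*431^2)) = 1390173/371522000 = 0.00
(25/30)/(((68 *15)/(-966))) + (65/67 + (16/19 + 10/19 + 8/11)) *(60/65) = 75786809/37135956 = 2.04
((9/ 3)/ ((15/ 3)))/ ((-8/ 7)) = -21/40 = -0.52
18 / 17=1.06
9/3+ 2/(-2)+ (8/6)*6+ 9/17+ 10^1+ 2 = 383/17 = 22.53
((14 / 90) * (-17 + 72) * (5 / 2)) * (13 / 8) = 5005/144 = 34.76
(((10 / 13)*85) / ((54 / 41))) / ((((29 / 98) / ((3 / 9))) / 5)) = 8538250/30537 = 279.60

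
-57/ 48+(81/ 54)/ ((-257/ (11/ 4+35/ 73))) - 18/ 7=-7937987/2101232 = -3.78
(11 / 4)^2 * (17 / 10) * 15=6171/32 = 192.84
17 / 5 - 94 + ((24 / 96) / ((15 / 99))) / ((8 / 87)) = -2325/32 = -72.66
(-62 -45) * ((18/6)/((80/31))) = -9951/80 = -124.39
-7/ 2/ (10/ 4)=-7/5 = -1.40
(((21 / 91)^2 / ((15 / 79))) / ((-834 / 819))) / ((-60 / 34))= 28203/180700 = 0.16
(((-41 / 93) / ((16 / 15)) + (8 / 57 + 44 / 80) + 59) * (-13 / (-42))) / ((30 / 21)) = 108932239/8481600 = 12.84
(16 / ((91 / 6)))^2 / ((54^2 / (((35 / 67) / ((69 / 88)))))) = 112640/442989729 = 0.00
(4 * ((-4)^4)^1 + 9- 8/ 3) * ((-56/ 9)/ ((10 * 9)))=-86548/1215 = -71.23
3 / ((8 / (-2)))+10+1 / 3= 115/12 = 9.58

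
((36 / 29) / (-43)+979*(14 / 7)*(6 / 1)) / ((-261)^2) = 4883240/28315629 = 0.17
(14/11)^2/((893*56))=7/216106 = 0.00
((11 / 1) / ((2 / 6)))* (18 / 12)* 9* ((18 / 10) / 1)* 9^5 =473513931/10 = 47351393.10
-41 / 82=-0.50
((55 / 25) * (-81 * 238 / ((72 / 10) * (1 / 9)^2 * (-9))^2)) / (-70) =15147/16 = 946.69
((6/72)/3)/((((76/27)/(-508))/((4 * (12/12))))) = -381/19 = -20.05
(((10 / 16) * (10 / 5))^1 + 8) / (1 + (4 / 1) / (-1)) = -37/12 = -3.08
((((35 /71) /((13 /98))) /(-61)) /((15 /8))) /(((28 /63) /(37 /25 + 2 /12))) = -13034/108275 = -0.12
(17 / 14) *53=901/14 = 64.36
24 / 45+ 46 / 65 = 1.24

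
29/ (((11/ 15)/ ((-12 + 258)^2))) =26324460/11 = 2393132.73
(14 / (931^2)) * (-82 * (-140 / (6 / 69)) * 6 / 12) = 1.07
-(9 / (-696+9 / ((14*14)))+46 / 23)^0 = -1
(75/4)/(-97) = -0.19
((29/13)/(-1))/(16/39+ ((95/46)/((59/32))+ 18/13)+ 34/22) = -1298649/2596661 = -0.50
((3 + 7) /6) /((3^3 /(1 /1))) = 0.06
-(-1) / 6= 1/6 = 0.17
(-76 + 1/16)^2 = 1476225/256 = 5766.50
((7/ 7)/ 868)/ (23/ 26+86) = 13/980406 = 0.00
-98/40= -49/20 = -2.45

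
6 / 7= 0.86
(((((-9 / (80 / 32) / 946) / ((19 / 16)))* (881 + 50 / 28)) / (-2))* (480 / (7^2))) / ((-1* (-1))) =42712704/3082541 = 13.86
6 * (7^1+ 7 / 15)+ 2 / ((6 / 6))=46.80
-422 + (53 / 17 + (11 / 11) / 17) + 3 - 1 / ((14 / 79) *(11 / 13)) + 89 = -873083/2618 = -333.49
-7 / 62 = -0.11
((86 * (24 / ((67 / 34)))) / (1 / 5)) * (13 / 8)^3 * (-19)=-457711995/1072 = -426970.14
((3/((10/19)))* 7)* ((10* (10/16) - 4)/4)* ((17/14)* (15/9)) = 2907/64 = 45.42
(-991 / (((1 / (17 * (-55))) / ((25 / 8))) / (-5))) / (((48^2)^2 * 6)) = -0.45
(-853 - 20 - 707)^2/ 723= 2496400/723 = 3452.84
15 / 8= 1.88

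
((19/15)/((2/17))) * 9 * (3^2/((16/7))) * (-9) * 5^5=-343389375/32 = -10730917.97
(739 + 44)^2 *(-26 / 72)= -885573/4 = -221393.25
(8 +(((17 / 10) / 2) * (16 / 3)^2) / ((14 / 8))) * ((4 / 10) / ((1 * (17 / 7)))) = 13744/3825 = 3.59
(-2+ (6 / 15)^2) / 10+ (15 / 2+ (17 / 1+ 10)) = 8579/250 = 34.32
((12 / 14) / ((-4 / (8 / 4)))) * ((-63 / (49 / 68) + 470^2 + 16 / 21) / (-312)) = 82805/273 = 303.32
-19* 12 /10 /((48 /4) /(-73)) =1387/10 = 138.70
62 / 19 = 3.26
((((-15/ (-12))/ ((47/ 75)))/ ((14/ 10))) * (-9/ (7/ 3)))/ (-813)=16875/2496452 = 0.01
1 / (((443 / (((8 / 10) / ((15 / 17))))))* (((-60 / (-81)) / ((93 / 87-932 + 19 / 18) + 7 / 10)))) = -20613758/8029375 = -2.57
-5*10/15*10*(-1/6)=50/9 = 5.56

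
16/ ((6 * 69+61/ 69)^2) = 76176/819505129 = 0.00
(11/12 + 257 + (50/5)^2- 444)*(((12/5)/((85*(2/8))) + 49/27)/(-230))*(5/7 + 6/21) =22850993/31671000 = 0.72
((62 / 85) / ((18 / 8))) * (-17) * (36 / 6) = -496/15 = -33.07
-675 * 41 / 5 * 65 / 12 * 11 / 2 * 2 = -1319175/4 = -329793.75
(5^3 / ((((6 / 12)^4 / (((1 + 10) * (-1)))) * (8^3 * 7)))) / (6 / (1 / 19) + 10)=-1375/27776 = -0.05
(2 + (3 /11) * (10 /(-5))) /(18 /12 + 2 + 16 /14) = 224/715 = 0.31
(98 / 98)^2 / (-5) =-1/5 = -0.20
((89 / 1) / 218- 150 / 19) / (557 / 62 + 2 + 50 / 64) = -1398224/2197331 = -0.64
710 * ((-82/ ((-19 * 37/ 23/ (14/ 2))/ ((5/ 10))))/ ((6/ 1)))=2343355/2109 = 1111.12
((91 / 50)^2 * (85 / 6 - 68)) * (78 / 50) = -34771919/125000 = -278.18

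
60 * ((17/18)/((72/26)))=1105/54 = 20.46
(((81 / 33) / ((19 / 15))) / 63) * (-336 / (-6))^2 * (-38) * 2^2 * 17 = -2741760/11 = -249250.91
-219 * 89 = -19491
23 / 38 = 0.61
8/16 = 1/2 = 0.50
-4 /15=-0.27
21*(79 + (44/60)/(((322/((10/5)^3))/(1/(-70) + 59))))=6768313/4025 = 1681.57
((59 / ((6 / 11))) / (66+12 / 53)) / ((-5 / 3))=-34397/35100 = -0.98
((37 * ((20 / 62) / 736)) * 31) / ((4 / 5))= 925/1472 = 0.63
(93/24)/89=31/712 = 0.04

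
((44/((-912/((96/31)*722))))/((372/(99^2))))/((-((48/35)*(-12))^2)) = 10.49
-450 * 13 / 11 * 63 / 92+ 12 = -178203/506 = -352.18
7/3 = 2.33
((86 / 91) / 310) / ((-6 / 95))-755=-12779947/16926 = -755.05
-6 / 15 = -2/5 = -0.40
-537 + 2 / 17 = -9127/17 = -536.88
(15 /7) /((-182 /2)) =-15/637 = -0.02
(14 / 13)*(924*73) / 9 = 314776/39 = 8071.18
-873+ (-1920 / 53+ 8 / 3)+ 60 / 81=-1296227/1431 = -905.82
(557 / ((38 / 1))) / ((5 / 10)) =557/19 = 29.32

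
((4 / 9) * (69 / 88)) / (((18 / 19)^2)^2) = 2997383/6928416 = 0.43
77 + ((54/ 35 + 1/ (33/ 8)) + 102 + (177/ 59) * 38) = 340477/1155 = 294.79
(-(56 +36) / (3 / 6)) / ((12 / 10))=-460/3 = -153.33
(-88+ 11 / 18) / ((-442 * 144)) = 121/88128 = 0.00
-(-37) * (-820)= -30340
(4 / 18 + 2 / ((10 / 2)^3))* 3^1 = 268/375 = 0.71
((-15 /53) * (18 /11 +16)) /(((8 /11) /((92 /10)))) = -63.14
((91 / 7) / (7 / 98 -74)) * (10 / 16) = -91/828 = -0.11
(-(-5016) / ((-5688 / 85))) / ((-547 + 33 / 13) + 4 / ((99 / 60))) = 2540395/18370186 = 0.14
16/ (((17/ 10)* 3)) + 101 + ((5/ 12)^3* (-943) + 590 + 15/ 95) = 349443047/558144 = 626.08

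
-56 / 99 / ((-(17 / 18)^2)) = 2016/3179 = 0.63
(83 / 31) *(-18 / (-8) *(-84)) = -15687/31 = -506.03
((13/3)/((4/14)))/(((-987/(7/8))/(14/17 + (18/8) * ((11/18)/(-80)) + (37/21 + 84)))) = -257128469/220907520 = -1.16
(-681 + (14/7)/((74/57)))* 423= -287411.35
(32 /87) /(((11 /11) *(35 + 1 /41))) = 328/31233 = 0.01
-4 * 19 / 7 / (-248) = 19/434 = 0.04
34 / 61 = 0.56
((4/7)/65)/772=1/87815 = 0.00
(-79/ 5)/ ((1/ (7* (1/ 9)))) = -553/45 = -12.29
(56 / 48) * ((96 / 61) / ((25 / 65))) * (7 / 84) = 364/915 = 0.40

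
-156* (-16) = 2496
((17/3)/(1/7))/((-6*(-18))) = 0.37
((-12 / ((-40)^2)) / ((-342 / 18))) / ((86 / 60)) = 9/32680 = 0.00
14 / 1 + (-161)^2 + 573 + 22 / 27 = 715738/27 = 26508.81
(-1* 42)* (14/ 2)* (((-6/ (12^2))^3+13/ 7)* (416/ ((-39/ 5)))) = 6289675/216 = 29118.87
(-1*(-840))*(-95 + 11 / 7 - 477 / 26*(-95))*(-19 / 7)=-342229140/91 = -3760759.78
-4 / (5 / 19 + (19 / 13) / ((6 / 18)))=-247/287 = -0.86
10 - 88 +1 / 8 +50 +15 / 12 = -213/8 = -26.62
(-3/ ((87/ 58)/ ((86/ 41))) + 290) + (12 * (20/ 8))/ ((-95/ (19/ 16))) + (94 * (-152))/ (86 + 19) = 5143741/34440 = 149.35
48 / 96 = 1/2 = 0.50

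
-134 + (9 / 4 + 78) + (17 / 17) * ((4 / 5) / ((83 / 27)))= -88793/1660 = -53.49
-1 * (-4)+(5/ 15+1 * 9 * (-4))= -95/3 = -31.67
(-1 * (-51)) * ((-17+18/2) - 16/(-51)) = -392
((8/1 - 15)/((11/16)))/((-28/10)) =40/11 = 3.64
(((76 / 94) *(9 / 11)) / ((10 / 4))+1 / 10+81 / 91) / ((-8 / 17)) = -2007037/752752 = -2.67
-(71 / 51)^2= -5041/2601 = -1.94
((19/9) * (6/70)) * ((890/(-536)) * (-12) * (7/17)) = 1691/1139 = 1.48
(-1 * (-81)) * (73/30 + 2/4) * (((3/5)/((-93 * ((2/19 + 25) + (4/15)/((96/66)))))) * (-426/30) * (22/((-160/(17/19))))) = -11829807/111712375 = -0.11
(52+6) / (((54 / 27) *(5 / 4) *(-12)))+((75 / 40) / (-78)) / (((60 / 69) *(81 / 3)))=-217267/112320 = -1.93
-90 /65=-18/13 = -1.38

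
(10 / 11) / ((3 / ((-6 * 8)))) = -160/11 = -14.55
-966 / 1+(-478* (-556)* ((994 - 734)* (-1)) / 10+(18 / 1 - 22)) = -6910938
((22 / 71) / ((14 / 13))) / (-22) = -13/994 = -0.01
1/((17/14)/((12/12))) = 0.82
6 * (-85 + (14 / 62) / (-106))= -510.01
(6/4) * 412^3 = 104901792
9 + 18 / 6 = 12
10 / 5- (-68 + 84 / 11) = 686/11 = 62.36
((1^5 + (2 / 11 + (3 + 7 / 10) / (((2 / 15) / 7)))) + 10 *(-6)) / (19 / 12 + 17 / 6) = 17877/583 = 30.66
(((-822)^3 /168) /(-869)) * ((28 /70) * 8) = 370274832/30415 = 12174.09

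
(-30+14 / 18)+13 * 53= 5938/9 = 659.78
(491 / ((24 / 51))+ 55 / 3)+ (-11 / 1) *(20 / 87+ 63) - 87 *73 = -4165435/696 = -5984.82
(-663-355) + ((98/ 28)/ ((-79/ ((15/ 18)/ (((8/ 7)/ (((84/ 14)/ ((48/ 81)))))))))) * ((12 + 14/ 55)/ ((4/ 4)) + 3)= -227578349/222464 = -1022.99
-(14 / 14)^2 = -1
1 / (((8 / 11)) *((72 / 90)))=55/32 = 1.72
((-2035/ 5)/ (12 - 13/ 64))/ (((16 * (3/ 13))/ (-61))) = 1291004/2265 = 569.98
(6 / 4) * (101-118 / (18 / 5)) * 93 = 9517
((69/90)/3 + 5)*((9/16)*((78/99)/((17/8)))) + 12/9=413/170 = 2.43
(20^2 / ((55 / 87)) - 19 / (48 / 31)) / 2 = 310.23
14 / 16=7/8 = 0.88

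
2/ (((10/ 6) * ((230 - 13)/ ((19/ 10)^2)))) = 1083/54250 = 0.02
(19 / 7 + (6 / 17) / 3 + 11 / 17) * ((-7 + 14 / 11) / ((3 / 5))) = -6210/187 = -33.21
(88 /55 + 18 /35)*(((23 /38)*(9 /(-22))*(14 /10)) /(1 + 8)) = -851/10450 = -0.08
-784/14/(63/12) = -10.67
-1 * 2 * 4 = -8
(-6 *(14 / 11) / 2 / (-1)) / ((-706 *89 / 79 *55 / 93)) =-154287/19007285 = -0.01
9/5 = 1.80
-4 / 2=-2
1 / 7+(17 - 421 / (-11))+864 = 70795/77 = 919.42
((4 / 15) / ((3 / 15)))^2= 16/9 = 1.78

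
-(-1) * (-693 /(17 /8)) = -5544/17 = -326.12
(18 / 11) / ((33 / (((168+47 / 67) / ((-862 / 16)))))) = -542544/3494117 = -0.16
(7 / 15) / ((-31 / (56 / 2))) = -196/465 = -0.42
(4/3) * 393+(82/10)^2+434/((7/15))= 38031/25 = 1521.24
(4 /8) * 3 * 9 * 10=135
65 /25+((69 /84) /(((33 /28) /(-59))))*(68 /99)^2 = -27169211/1617165 = -16.80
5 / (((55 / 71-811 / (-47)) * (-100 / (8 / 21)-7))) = -16685/16214737 = 0.00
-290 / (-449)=290/449 = 0.65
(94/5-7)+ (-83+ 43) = -141/5 = -28.20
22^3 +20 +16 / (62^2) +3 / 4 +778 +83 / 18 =396171433/34596 = 11451.37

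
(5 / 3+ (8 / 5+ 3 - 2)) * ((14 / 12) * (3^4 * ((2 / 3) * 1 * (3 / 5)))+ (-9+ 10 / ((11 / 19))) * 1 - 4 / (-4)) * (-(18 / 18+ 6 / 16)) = -6904/25 = -276.16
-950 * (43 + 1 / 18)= -368125/9 = -40902.78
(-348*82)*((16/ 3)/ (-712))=19024/89 = 213.75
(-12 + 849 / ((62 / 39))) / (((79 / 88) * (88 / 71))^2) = 163162047/386942 = 421.67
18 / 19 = 0.95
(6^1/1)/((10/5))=3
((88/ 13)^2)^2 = 59969536/28561 = 2099.70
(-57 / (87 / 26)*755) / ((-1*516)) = 186485/7482 = 24.92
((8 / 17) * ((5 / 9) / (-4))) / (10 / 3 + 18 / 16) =-80/5457 = -0.01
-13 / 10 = -1.30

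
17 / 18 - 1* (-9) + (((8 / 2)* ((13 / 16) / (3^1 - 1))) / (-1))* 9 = -337/72 = -4.68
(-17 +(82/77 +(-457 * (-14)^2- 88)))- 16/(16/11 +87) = -959803469/10703 = -89676.12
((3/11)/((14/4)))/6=0.01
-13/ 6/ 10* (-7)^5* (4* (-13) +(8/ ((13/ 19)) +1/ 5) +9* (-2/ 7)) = -15541673/100 = -155416.73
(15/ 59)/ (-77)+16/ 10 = 36269/22715 = 1.60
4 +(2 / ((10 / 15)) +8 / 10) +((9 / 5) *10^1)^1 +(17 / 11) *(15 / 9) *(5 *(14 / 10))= 7232/165 = 43.83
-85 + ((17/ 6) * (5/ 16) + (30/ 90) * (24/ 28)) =-56333/672 = -83.83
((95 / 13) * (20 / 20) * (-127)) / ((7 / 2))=-24130/91 = -265.16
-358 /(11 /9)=-3222/11 = -292.91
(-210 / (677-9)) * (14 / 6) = -245/334 = -0.73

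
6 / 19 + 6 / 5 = 144/95 = 1.52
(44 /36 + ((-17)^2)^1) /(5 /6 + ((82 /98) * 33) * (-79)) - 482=-927253318/1923231 = -482.13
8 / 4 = 2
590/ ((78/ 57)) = 5605/13 = 431.15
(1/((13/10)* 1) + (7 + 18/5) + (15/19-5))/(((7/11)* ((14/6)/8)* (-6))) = -55572/8645 = -6.43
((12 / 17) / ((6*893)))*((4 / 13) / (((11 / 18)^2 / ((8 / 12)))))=1728/23879713 = 0.00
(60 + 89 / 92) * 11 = 670.64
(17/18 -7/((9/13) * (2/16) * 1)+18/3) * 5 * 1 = -6655/18 = -369.72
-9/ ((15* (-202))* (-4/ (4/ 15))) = -1/5050 = 0.00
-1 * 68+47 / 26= -1721/26 = -66.19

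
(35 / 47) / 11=35/517 = 0.07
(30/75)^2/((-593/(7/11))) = -28/163075 = 0.00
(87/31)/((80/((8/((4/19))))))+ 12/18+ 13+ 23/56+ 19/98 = 711089/45570 = 15.60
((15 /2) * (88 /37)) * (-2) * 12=-15840/37 = -428.11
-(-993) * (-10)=-9930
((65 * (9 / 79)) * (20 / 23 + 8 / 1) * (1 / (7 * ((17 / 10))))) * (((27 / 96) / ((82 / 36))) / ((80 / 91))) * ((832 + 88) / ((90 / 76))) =602.25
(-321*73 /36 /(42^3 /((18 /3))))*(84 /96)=-7811/169344 = -0.05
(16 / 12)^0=1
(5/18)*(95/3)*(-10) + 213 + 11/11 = 126.04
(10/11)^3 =1000/1331 = 0.75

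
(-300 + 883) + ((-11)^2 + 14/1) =718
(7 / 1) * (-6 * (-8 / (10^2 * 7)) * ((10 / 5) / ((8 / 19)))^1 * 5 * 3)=171/5 = 34.20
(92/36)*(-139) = -355.22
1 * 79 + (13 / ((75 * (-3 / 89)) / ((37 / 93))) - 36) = 856966/20925 = 40.95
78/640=39/320 = 0.12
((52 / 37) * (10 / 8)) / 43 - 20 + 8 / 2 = -25391/1591 = -15.96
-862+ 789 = -73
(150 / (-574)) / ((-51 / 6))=150/4879 = 0.03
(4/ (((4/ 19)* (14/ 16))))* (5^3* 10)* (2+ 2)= 760000/7 = 108571.43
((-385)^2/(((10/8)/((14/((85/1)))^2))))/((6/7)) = 16269176/4335 = 3752.98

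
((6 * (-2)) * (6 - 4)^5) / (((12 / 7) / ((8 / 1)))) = -1792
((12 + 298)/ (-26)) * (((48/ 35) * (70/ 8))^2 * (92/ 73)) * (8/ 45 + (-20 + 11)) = 18115904/949 = 19089.47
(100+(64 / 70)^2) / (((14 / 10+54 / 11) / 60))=16305168/17003 = 958.96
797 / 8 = 99.62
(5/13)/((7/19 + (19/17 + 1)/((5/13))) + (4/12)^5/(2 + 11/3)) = 654075/9991046 = 0.07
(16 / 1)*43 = 688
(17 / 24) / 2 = 17/48 = 0.35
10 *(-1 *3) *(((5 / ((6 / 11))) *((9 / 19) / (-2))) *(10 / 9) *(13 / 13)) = 1375/19 = 72.37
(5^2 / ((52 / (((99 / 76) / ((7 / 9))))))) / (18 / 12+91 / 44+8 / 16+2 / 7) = 27225/147212 = 0.18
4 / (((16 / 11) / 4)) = 11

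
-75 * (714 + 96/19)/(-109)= 1024650/2071 = 494.76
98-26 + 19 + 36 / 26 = 1201/13 = 92.38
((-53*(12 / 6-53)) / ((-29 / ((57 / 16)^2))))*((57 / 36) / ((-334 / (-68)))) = -945533727/2479616 = -381.32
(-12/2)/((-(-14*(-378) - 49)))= 6/5243 = 0.00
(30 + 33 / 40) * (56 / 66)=2877/110 = 26.15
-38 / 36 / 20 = -19/360 = -0.05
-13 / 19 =-0.68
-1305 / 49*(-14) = 2610/7 = 372.86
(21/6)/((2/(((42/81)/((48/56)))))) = 343/324 = 1.06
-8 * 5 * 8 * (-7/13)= 2240/13 = 172.31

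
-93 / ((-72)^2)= -31/1728 = -0.02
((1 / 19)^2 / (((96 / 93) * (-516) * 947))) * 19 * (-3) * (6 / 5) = 93/247583680 = 0.00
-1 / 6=-0.17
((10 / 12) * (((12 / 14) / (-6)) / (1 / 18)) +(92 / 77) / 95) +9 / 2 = 2.37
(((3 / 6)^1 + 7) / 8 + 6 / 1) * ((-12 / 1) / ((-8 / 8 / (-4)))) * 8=-2664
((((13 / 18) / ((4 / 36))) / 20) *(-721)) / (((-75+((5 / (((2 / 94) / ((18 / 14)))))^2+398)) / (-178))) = 40875653/89781040 = 0.46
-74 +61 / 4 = -235/4 = -58.75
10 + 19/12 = 139/12 = 11.58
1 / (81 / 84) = 28/27 = 1.04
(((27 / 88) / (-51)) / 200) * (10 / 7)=-9/209440 = 0.00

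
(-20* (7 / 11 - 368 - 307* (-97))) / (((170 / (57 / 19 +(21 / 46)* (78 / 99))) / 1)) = -32352800/2783 = -11625.15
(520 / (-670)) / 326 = -26/10921 = 0.00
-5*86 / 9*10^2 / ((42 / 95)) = -2042500/189 = -10806.88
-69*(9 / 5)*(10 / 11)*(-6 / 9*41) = 33948/11 = 3086.18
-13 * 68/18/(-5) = 9.82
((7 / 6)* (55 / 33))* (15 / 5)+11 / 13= 521/78 = 6.68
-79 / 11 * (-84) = 603.27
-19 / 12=-1.58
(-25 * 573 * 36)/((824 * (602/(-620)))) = 19983375/31003 = 644.56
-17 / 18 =-0.94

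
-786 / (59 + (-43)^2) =-131/318 = -0.41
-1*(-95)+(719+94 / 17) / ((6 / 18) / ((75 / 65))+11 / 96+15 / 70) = 134211965/105859 = 1267.84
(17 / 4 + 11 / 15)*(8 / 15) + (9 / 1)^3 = 164623/225 = 731.66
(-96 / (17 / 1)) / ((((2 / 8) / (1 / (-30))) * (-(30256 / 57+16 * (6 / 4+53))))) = -456/849575 = 0.00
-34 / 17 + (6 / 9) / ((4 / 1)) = -11/6 = -1.83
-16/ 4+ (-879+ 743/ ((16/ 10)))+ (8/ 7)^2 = -163589/392 = -417.32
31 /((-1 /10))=-310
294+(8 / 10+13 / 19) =28071/95 = 295.48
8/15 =0.53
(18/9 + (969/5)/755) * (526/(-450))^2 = 589250711/191109375 = 3.08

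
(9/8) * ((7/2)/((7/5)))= 45/16 = 2.81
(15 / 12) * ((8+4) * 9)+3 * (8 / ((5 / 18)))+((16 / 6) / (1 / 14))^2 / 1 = 72683/45 = 1615.18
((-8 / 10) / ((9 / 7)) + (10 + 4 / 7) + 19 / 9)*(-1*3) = -3799/105 = -36.18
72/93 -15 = -14.23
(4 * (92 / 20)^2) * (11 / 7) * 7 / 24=5819/150 = 38.79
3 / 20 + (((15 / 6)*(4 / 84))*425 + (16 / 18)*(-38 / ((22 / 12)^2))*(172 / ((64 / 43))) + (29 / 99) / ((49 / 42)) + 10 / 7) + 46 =-54018127/50820 = -1062.93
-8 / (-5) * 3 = 24/5 = 4.80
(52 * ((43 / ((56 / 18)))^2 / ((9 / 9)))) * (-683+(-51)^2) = 266738589/14 = 19052756.36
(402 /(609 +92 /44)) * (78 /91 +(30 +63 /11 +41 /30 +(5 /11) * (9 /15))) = 5915899/235270 = 25.15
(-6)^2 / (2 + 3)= 36/5 = 7.20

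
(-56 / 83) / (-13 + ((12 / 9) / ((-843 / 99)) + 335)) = -7868/3753177 = 0.00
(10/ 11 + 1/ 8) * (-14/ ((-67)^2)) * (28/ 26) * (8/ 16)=-343/197516 = 0.00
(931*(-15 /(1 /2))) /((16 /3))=-41895/8 = -5236.88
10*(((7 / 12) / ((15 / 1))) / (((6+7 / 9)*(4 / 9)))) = 0.13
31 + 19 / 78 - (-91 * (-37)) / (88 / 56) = -1811575/858 = -2111.39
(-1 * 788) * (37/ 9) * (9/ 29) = -29156/29 = -1005.38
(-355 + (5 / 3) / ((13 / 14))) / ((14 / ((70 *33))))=-757625/13 = -58278.85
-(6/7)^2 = -36/49 = -0.73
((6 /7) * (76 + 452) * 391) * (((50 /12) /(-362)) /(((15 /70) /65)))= -111826000/181 = -617823.20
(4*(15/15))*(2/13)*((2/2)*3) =24/13 = 1.85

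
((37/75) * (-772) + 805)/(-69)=-31811/5175 = -6.15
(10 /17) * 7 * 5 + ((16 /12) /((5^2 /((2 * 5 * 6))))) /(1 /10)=894/17 = 52.59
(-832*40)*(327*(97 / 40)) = -26390208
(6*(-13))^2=6084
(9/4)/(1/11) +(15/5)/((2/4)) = 123/4 = 30.75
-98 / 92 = -49/46 = -1.07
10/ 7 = 1.43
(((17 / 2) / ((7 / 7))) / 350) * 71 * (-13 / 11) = -15691/7700 = -2.04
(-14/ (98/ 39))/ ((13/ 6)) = -18/7 = -2.57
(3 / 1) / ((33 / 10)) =10/11 = 0.91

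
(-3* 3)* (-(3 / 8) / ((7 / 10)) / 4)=135/112 = 1.21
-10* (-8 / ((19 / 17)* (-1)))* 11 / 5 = -2992/19 = -157.47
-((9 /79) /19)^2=-81/2253001 = 0.00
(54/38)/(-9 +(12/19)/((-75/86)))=-675/4619 = -0.15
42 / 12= 7/2 = 3.50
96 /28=24/7 = 3.43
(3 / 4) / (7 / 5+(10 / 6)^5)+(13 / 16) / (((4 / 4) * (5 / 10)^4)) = 904597/69304 = 13.05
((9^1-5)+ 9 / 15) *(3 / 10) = 69/50 = 1.38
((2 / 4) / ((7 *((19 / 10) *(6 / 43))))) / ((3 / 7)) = 215/342 = 0.63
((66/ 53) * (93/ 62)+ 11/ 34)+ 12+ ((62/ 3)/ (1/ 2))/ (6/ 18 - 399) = 7590465/538798 = 14.09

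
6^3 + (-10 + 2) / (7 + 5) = 646/3 = 215.33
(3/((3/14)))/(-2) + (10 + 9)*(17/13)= 232/13 = 17.85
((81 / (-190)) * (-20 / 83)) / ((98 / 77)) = 0.08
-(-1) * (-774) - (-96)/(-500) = -96774/125 = -774.19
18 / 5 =3.60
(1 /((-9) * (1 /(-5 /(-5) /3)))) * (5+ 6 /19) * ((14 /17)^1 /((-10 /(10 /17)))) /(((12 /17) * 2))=707/104652 = 0.01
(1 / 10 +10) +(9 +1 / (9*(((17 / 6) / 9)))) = 3307/170 = 19.45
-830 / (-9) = 830/9 = 92.22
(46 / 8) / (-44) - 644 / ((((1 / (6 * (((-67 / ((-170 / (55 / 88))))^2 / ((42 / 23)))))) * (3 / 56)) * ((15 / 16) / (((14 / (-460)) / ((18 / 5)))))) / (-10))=-890940535/4119984 = -216.25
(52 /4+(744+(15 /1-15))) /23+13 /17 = 33.68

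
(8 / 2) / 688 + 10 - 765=-129859/172 = -754.99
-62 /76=-31/38 = -0.82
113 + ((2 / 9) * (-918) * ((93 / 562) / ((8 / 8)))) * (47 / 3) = -116861/281 = -415.88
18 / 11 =1.64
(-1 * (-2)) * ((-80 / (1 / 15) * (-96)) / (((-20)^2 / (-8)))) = -4608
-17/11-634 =-6991/11 = -635.55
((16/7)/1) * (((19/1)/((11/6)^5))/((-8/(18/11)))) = -5318784/12400927 = -0.43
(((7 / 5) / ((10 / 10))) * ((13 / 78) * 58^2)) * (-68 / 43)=-800632/645 = -1241.29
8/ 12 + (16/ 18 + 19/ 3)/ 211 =1331/1899 = 0.70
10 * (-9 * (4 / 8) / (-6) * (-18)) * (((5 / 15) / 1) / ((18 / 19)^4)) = -651605/11664 = -55.86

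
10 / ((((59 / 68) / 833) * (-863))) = -566440/50917 = -11.12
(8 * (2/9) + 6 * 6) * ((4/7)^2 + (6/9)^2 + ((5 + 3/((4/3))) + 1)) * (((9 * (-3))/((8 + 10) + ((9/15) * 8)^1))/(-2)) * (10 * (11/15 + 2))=277284025/50274 = 5515.46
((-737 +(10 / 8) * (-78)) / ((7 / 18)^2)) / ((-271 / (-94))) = -25415532/13279 = -1913.96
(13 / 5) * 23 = 299/5 = 59.80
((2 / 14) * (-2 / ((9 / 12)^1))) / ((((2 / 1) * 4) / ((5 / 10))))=-1/42 = -0.02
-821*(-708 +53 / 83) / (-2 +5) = 48201731/249 = 193581.25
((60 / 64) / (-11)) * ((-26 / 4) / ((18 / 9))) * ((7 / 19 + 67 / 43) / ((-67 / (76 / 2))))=-153465/507056 = -0.30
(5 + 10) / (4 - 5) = -15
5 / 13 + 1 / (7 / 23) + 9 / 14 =785/182 = 4.31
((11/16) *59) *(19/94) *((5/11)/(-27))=-5605/40608 = -0.14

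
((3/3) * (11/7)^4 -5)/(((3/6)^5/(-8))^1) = -674816/2401 = -281.06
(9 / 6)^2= 9/4 = 2.25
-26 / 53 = -0.49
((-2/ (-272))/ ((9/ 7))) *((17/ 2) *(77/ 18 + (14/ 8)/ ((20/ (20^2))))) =4949/2592 = 1.91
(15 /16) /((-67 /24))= -45/134 = -0.34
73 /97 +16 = 16.75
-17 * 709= -12053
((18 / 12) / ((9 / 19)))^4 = 130321/1296 = 100.56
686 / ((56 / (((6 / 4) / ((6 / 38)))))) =931/8 = 116.38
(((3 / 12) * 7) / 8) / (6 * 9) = 7/1728 = 0.00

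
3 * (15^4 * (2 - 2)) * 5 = 0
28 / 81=0.35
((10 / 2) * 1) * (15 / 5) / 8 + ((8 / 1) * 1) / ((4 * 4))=19/8 = 2.38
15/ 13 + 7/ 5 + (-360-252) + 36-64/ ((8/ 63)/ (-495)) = 16178926/65 = 248906.55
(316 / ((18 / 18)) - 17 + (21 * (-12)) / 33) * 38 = 121790/11 = 11071.82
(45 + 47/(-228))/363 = 0.12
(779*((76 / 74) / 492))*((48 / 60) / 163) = 722/90465 = 0.01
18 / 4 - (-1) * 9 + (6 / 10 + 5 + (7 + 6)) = 32.10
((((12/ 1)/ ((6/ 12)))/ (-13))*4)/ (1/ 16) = -1536/13 = -118.15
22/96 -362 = -17365/48 = -361.77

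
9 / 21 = 3/7 = 0.43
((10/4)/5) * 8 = 4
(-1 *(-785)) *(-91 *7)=-500045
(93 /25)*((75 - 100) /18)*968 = -15004/3 = -5001.33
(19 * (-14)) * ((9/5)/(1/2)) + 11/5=-955.40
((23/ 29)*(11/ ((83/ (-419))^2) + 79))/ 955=56934246/190790855 = 0.30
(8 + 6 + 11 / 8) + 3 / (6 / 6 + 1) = 135/8 = 16.88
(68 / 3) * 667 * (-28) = -1269968/3 = -423322.67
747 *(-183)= -136701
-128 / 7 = -18.29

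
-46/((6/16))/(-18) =184/27 = 6.81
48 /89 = 0.54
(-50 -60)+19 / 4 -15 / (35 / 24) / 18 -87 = -5399/28 = -192.82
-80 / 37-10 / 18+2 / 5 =-3859/1665 = -2.32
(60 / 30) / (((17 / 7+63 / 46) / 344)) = 221536/1223 = 181.14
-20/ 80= -1/4 = -0.25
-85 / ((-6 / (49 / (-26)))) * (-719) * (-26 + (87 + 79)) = 104812225/39 = 2687492.95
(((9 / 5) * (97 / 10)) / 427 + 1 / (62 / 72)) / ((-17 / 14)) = -795663/803675 = -0.99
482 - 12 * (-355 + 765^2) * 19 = -133349878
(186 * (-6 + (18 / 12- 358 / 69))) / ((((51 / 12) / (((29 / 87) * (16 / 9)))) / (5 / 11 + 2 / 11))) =-18568256/116127 = -159.90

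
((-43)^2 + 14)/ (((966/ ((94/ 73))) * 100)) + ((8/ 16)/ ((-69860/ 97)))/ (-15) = 543781/21856200 = 0.02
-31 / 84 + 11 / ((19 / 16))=14195/1596 = 8.89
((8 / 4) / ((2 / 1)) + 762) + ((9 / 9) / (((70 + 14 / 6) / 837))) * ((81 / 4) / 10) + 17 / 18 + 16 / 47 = 93297203/118440 = 787.72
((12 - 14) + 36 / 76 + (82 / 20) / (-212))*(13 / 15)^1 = -1.34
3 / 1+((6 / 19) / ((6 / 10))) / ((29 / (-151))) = 143/551 = 0.26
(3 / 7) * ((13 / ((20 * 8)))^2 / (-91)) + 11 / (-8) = -1724839/1254400 = -1.38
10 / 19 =0.53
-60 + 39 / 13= -57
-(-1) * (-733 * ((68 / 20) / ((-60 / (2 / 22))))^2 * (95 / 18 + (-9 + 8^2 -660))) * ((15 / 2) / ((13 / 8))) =457356083/8494200 = 53.84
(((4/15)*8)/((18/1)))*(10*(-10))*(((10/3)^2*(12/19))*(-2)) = 256000/1539 = 166.34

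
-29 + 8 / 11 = -311/11 = -28.27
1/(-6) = -1/6 = -0.17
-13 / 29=-0.45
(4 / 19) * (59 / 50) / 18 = 59/4275 = 0.01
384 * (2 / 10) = 384/5 = 76.80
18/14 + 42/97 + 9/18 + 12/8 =2525/679 = 3.72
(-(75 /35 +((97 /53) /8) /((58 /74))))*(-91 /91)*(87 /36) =209563/35616 = 5.88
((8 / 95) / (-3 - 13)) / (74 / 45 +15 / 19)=-9/4162 = 0.00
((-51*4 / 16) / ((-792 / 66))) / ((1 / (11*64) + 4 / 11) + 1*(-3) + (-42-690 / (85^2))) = -1080860/45503387 = -0.02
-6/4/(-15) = 1/10 = 0.10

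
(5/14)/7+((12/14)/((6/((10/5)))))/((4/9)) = 34/49 = 0.69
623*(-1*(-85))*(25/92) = 14389.95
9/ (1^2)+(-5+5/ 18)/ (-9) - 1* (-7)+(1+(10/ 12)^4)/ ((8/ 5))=60311/3456 = 17.45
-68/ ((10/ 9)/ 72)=-22032/5 = -4406.40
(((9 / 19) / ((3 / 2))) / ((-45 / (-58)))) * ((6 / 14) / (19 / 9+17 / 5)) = 261/8246 = 0.03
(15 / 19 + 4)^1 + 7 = 224/19 = 11.79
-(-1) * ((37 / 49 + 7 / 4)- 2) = 99/196 = 0.51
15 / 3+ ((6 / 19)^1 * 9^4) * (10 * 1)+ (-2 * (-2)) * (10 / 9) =3544555/171 = 20728.39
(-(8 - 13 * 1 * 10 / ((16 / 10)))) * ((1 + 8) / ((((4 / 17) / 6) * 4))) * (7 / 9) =104601/32 = 3268.78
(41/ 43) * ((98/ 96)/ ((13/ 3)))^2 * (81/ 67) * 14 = 55816047/62321792 = 0.90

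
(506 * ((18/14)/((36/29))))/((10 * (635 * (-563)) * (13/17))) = -124729/650659100 = 0.00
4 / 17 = 0.24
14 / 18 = 7/9 = 0.78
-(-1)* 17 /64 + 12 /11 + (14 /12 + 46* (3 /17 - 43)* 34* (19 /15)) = -298614777/3520 = -84833.74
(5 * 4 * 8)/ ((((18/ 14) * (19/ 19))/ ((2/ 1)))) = 2240/9 = 248.89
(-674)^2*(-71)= -32253596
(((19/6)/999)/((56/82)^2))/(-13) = -31939/61090848 = 0.00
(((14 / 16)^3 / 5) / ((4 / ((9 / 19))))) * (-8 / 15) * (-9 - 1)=1029/12160 = 0.08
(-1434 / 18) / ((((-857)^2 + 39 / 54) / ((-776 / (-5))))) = -1112784/66100475 = -0.02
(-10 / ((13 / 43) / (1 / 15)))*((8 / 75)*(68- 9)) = -13.88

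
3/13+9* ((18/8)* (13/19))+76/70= 15.17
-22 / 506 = -1/23 = -0.04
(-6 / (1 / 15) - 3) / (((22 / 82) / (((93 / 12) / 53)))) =-118203/2332 = -50.69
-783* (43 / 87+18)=-14481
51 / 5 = 10.20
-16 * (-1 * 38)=608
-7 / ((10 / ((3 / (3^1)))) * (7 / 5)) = -1/2 = -0.50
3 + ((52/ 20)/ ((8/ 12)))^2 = 1821/100 = 18.21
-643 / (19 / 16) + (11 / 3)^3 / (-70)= -19469609/35910 = -542.18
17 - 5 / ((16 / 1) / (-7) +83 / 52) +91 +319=108997/251 = 434.25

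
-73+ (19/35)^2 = -89064/1225 = -72.71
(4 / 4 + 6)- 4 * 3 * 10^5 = -1199993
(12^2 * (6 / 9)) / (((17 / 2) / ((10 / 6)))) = 320/17 = 18.82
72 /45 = 8/5 = 1.60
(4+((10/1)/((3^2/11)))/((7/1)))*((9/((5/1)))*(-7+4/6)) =-6878/105 = -65.50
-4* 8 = -32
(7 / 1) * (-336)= -2352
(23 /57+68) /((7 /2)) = 1114/57 = 19.54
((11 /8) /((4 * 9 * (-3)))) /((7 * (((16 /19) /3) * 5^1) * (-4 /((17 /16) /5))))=3553/51609600 = 0.00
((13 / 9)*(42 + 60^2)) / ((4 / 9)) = 11836.50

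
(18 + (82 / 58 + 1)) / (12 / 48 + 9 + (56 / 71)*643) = 168128/4253111 = 0.04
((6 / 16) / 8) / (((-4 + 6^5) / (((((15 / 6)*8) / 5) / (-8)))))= -3/994816 = 0.00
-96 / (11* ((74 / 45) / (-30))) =64800/407 = 159.21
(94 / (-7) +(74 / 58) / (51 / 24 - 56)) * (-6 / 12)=588489/87493 = 6.73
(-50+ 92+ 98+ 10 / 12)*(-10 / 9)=-4225/27 = -156.48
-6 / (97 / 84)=-504/97 = -5.20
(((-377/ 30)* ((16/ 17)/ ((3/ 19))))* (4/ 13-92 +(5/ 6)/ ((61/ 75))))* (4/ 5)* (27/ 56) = 475399494/181475 = 2619.64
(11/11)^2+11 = 12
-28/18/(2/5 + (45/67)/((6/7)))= -9380/7137 = -1.31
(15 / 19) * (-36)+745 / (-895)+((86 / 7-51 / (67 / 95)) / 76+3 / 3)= -185304227/6380276 = -29.04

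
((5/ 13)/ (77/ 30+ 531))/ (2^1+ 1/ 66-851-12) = -396/472990843 = 0.00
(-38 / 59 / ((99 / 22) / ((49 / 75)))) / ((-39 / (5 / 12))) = 931/931905 = 0.00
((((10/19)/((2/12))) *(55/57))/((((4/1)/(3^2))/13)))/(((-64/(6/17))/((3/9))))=-32175/196384 = -0.16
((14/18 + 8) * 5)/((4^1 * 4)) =395/144 = 2.74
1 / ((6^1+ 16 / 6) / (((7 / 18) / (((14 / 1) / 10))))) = 5/156 = 0.03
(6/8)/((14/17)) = 51/56 = 0.91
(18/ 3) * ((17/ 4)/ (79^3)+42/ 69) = 82831725/22679794 = 3.65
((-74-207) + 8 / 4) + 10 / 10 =-278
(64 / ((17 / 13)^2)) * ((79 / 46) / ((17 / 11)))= 4699552/112999 = 41.59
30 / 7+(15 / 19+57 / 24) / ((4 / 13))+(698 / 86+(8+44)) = 13668233/183008 = 74.69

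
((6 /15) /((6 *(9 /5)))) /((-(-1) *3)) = 1/81 = 0.01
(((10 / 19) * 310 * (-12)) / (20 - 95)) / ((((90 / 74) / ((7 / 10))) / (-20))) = -300.50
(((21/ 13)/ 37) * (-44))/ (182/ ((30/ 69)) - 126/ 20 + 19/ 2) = -1540/338143 = 0.00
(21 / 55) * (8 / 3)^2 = 448/165 = 2.72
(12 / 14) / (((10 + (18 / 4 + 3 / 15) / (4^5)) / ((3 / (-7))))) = -20480/557767 = -0.04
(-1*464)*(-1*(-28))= -12992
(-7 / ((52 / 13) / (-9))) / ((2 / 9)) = 70.88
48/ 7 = 6.86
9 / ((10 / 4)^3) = 72/125 = 0.58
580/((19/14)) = 8120/19 = 427.37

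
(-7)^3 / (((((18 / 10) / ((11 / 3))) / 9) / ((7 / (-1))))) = 132055/3 = 44018.33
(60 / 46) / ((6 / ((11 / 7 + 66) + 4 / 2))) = 15.12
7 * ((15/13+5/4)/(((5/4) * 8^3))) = 175/6656 = 0.03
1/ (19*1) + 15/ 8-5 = -467/152 = -3.07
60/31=1.94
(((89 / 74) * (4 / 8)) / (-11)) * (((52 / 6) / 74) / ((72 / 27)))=-1157/481888 = 0.00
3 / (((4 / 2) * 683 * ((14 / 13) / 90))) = 1755/9562 = 0.18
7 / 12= 0.58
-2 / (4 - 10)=1/3 = 0.33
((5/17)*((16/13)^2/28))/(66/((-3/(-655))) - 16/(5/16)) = 800/721924567 = 0.00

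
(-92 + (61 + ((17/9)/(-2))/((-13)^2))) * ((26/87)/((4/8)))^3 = -39236704/5926527 = -6.62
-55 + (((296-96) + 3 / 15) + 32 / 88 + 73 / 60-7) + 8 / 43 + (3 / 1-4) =788773/5676 = 138.97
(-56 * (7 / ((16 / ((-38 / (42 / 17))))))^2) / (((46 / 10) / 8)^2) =-36515150/4761 = -7669.64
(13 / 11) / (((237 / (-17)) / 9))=-663/869 = -0.76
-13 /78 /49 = -1/294 = 0.00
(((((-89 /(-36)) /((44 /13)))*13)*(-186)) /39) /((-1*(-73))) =-0.62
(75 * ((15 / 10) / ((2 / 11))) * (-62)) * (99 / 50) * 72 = -5468958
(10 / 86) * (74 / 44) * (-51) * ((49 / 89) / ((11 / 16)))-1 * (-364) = 164857868/463067 = 356.01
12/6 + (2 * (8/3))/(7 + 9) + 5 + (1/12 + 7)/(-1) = 1/4 = 0.25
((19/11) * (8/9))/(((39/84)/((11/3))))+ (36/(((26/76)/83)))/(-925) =871112/324675 = 2.68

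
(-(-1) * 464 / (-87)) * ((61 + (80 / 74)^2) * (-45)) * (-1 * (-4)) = 81704640/1369 = 59681.99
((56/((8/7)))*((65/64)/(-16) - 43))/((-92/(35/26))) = 75626355/2449408 = 30.88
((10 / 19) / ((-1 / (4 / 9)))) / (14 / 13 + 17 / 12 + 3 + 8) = -416/23997 = -0.02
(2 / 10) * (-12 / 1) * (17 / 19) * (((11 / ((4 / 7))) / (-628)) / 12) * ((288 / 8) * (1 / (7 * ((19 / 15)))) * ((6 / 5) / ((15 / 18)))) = 45441/1416925 = 0.03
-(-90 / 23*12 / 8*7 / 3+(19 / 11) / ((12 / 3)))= 13423/1012 = 13.26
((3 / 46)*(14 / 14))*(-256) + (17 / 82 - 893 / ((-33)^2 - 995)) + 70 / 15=-60319/2829 = -21.32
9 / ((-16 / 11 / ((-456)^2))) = -1286604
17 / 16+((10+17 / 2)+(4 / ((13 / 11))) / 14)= 28835/1456 = 19.80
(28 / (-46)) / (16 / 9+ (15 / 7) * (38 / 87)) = -12789/57017 = -0.22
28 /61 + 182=182.46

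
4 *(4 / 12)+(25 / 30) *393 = 1973/6 = 328.83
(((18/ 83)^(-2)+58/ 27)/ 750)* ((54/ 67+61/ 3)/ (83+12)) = 6445733/928017000 = 0.01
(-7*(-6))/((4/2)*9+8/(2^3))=2.21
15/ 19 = 0.79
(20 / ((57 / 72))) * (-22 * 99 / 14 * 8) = -4181760/133 = -31441.80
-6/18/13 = -1/39 = -0.03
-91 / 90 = -1.01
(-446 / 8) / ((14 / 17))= -3791/56 = -67.70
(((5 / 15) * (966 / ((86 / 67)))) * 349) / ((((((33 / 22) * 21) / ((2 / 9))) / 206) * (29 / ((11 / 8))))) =609337597/101007 = 6032.63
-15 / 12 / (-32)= 5/128 = 0.04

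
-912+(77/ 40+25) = -35403/40 = -885.08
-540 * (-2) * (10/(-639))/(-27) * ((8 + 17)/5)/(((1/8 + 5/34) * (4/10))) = 680000/23643 = 28.76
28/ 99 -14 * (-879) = 1218322/99 = 12306.28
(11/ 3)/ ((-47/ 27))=-99/47 = -2.11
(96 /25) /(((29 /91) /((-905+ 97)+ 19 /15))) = -35238112/3625 = -9720.86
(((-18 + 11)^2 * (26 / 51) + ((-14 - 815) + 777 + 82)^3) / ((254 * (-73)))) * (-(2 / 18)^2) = 689137/38298501 = 0.02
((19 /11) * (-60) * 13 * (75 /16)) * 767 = -213130125/44 = -4843866.48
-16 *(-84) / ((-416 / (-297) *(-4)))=-6237/26 = -239.88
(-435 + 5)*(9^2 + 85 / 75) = -105952/3 = -35317.33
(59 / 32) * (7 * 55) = 22715/32 = 709.84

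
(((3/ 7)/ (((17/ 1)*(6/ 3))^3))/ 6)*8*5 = 5/68782 = 0.00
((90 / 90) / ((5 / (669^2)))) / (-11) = -447561/55 = -8137.47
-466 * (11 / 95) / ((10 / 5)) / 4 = -2563/380 = -6.74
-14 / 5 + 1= -9/5 = -1.80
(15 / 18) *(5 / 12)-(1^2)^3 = -47/72 = -0.65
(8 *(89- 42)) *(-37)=-13912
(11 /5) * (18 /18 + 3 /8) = 121/40 = 3.02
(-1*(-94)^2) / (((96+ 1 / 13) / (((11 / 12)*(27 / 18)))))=-315887/2498 = -126.46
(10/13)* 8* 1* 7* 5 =215.38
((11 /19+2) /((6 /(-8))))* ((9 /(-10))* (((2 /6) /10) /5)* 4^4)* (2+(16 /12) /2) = 100352/7125 = 14.08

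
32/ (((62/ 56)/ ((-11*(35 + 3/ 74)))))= -12778304/1147 = -11140.63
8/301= 0.03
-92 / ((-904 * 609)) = 23/137634 = 0.00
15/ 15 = 1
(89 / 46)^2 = 7921/2116 = 3.74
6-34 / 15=56/15 = 3.73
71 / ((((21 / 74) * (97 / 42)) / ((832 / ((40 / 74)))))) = 80869568/485 = 166741.38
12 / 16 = 3/4 = 0.75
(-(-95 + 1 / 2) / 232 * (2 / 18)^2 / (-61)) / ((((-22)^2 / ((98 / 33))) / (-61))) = 343/11116512 = 0.00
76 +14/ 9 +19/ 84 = 19601/252 = 77.78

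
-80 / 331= -0.24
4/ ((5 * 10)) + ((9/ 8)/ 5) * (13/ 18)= 97/400 = 0.24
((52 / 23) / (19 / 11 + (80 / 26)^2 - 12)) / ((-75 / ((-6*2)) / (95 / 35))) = -7346768/6025425 = -1.22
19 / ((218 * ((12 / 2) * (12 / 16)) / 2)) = 38/981 = 0.04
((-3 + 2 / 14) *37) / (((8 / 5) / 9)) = -8325/14 = -594.64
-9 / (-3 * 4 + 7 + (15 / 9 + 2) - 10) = 27/34 = 0.79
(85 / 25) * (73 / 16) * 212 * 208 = 3420196/5 = 684039.20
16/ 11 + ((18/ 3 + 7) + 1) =170/11 = 15.45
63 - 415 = -352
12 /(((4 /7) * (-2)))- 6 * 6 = -93/2 = -46.50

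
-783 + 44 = -739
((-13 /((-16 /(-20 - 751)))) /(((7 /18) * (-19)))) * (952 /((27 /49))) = 146476.47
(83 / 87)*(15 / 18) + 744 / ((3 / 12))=1553887/522 = 2976.80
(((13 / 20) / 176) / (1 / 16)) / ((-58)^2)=13/740080 = 0.00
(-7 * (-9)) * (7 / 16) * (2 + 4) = 1323/8 = 165.38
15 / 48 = 5/16 = 0.31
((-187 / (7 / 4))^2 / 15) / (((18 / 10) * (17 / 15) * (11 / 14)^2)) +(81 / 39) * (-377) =-1607/9 = -178.56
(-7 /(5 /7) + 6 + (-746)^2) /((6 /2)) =2782561/15 = 185504.07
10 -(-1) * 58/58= 11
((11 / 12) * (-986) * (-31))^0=1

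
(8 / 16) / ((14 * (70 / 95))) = 19/392 = 0.05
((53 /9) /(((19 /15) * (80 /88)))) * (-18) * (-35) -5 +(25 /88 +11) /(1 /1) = 5397427/1672 = 3228.13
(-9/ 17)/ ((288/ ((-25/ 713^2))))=25/276552736 = 0.00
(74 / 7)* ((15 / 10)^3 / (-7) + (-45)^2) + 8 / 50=21402.21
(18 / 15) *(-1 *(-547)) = 3282/5 = 656.40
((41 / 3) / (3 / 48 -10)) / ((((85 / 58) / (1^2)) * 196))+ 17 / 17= 1977193/1986705 = 1.00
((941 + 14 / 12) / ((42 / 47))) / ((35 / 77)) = 2922601/1260 = 2319.52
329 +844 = 1173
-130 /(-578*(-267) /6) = -130/25721 = -0.01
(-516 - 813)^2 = 1766241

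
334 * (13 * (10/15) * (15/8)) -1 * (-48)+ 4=10959/2 = 5479.50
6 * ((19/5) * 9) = 1026/5 = 205.20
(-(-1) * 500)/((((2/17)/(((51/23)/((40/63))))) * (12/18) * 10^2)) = 163863/736 = 222.64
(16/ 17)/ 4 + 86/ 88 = 907/748 = 1.21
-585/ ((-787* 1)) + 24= 19473/787 = 24.74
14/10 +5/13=116/65 = 1.78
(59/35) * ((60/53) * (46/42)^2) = 124844/54537 = 2.29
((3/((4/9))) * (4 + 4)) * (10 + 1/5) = 2754/5 = 550.80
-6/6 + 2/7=-5/7 = -0.71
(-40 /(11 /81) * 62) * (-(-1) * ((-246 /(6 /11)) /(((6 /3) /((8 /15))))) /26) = 1098144/13 = 84472.62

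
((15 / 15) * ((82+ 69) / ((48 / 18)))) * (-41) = -18573/8 = -2321.62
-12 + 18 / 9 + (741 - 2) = 729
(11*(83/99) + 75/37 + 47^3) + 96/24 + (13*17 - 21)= 34644737/333 = 104038.25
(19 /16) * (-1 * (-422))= 4009/8 = 501.12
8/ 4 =2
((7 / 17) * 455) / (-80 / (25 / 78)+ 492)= 15925/20604 = 0.77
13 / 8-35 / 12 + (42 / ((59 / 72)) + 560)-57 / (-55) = 47584597/77880 = 611.00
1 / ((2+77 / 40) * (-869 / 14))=-560/136433 = 0.00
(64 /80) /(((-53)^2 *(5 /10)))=8/14045 = 0.00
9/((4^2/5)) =45/16 = 2.81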